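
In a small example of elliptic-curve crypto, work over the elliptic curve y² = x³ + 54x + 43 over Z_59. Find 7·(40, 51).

(24, 0)

Write P = (40, 51).
Repeated addition: build up to 7P.
2P: tangent at (40, 51): λ = (3·40² + 54)/(2·51) ≡ 16/43. 43⁻¹ ≡ 11 (mod 59), so λ ≡ 16·11 ≡ 58.
  x = λ² - 40 - 40 = 3364 - 80 ≡ 39; y = λ·(40 - 39) - 51 ≡ 7. → (39, 7)
3P: (39, 7) + (40, 51). λ = (51 - 7)/(40 - 39) ≡ 44/1 mod 59. 1⁻¹ ≡ 1 (mod 59) since 1·1 = 1 ≡ 1, so λ ≡ 44.
  x = λ² - 39 - 40 = 1936 - 79 ≡ 28; y = λ·(39 - 28) - 7 ≡ 5. → (28, 5)
4P: (28, 5) + (40, 51). λ = (51 - 5)/(40 - 28) ≡ 46/12 mod 59. 12⁻¹ ≡ 5 (mod 59) since 12·5 = 60 ≡ 1, so λ ≡ 53.
  x = λ² - 28 - 40 = 2809 - 68 ≡ 27; y = λ·(28 - 27) - 5 ≡ 48. → (27, 48)
5P: (27, 48) + (40, 51). λ = (51 - 48)/(40 - 27) ≡ 3/13 mod 59. 13⁻¹ ≡ 50 (mod 59) since 13·50 = 650 ≡ 1, so λ ≡ 32.
  x = λ² - 27 - 40 = 1024 - 67 ≡ 13; y = λ·(27 - 13) - 48 ≡ 46. → (13, 46)
6P: (13, 46) + (40, 51). λ = (51 - 46)/(40 - 13) ≡ 5/27 mod 59. 27⁻¹ ≡ 35 (mod 59) since 27·35 = 945 ≡ 1, so λ ≡ 57.
  x = λ² - 13 - 40 = 3249 - 53 ≡ 10; y = λ·(13 - 10) - 46 ≡ 7. → (10, 7)
7P: (10, 7) + (40, 51). λ = (51 - 7)/(40 - 10) ≡ 44/30 mod 59. 30⁻¹ ≡ 2 (mod 59) since 30·2 = 60 ≡ 1, so λ ≡ 29.
  x = λ² - 10 - 40 = 841 - 50 ≡ 24; y = λ·(10 - 24) - 7 ≡ 0. → (24, 0)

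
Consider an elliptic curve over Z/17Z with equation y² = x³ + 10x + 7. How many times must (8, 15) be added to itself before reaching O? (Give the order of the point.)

2P: tangent at (8, 15): λ = (3·8² + 10)/(2·15) ≡ 15/13. 13⁻¹ ≡ 4 (mod 17), so λ ≡ 15·4 ≡ 9.
  x = λ² - 8 - 8 = 81 - 16 ≡ 14; y = λ·(8 - 14) - 15 ≡ 16. → (14, 16)
3P: (14, 16) + (8, 15). λ = (15 - 16)/(8 - 14) ≡ 16/11 mod 17. 11⁻¹ ≡ 14 (mod 17), so λ ≡ 3.
  x = λ² - 14 - 8 = 9 - 22 ≡ 4; y = λ·(14 - 4) - 16 ≡ 14. → (4, 14)
4P: (4, 14) + (8, 15). λ = (15 - 14)/(8 - 4) ≡ 1/4 mod 17. 4⁻¹ ≡ 13 (mod 17) since 4·13 = 52 ≡ 1, so λ ≡ 13.
  x = λ² - 4 - 8 = 169 - 12 ≡ 4; y = λ·(4 - 4) - 14 ≡ 3. → (4, 3)
5P: (4, 3) + (8, 15). λ = (15 - 3)/(8 - 4) ≡ 12/4 mod 17. 4⁻¹ ≡ 13 (mod 17), so λ ≡ 3.
  x = λ² - 4 - 8 = 9 - 12 ≡ 14; y = λ·(4 - 14) - 3 ≡ 1. → (14, 1)
6P: (14, 1) + (8, 15). λ = (15 - 1)/(8 - 14) ≡ 14/11 mod 17. 11⁻¹ ≡ 14 (mod 17), so λ ≡ 9.
  x = λ² - 14 - 8 = 81 - 22 ≡ 8; y = λ·(14 - 8) - 1 ≡ 2. → (8, 2)
7P: (8, 2) + (8, 15): same x and y₁ ≡ -y₂, so the sum is O.
7P = O, so the order is 7.

7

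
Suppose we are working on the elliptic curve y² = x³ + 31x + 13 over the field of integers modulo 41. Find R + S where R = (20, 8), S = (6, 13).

(35, 12)

(20, 8) + (6, 13). λ = (13 - 8)/(6 - 20) ≡ 5/27 mod 41. 27⁻¹ ≡ 38 (mod 41), so λ ≡ 26.
  x = λ² - 20 - 6 = 676 - 26 ≡ 35; y = λ·(20 - 35) - 8 ≡ 12. → (35, 12)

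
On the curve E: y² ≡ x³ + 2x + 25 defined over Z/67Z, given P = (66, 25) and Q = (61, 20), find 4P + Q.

(38, 57)

First 4P:
Double-and-add on 4 = (100)₂. Start with P = (66, 25) for the leading 1-bit.
double: tangent at (66, 25): λ = (3·66² + 2)/(2·25) ≡ 5/50. 50⁻¹ ≡ 63 (mod 67) since 50·63 = 3150 ≡ 1, so λ ≡ 5·63 ≡ 47.
  x = λ² - 66 - 66 = 2209 - 132 ≡ 0; y = λ·(66 - 0) - 25 ≡ 62. → (0, 62)
double: tangent at (0, 62): λ = (3·0² + 2)/(2·62) ≡ 2/57. 57⁻¹ ≡ 20 (mod 67) since 57·20 = 1140 ≡ 1, so λ ≡ 2·20 ≡ 40.
  x = λ² - 0 - 0 = 1600 - 0 ≡ 59; y = λ·(0 - 59) - 62 ≡ 57. → (59, 57)
4P = (59, 57).
Finally 4P + Q:
(59, 57) + (61, 20). λ = (20 - 57)/(61 - 59) ≡ 30/2 mod 67. 2⁻¹ ≡ 34 (mod 67), so λ ≡ 15.
  x = λ² - 59 - 61 = 225 - 120 ≡ 38; y = λ·(59 - 38) - 57 ≡ 57. → (38, 57)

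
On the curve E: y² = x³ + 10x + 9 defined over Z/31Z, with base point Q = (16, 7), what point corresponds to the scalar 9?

Repeated addition: build up to 9Q.
2Q: tangent at (16, 7): λ = (3·16² + 10)/(2·7) ≡ 3/14. 14⁻¹ ≡ 20 (mod 31) since 14·20 = 280 ≡ 1, so λ ≡ 3·20 ≡ 29.
  x = λ² - 16 - 16 = 841 - 32 ≡ 3; y = λ·(16 - 3) - 7 ≡ 29. → (3, 29)
3Q: (3, 29) + (16, 7). λ = (7 - 29)/(16 - 3) ≡ 9/13 mod 31. 13⁻¹ ≡ 12 (mod 31) since 13·12 = 156 ≡ 1, so λ ≡ 15.
  x = λ² - 3 - 16 = 225 - 19 ≡ 20; y = λ·(3 - 20) - 29 ≡ 26. → (20, 26)
4Q: (20, 26) + (16, 7). λ = (7 - 26)/(16 - 20) ≡ 12/27 mod 31. 27⁻¹ ≡ 23 (mod 31), so λ ≡ 28.
  x = λ² - 20 - 16 = 784 - 36 ≡ 4; y = λ·(20 - 4) - 26 ≡ 19. → (4, 19)
5Q: (4, 19) + (16, 7). λ = (7 - 19)/(16 - 4) ≡ 19/12 mod 31. 12⁻¹ ≡ 13 (mod 31), so λ ≡ 30.
  x = λ² - 4 - 16 = 900 - 20 ≡ 12; y = λ·(4 - 12) - 19 ≡ 20. → (12, 20)
6Q: (12, 20) + (16, 7). λ = (7 - 20)/(16 - 12) ≡ 18/4 mod 31. 4⁻¹ ≡ 8 (mod 31) since 4·8 = 32 ≡ 1, so λ ≡ 20.
  x = λ² - 12 - 16 = 400 - 28 ≡ 0; y = λ·(12 - 0) - 20 ≡ 3. → (0, 3)
7Q: (0, 3) + (16, 7). λ = (7 - 3)/(16 - 0) ≡ 4/16 mod 31. 16⁻¹ ≡ 2 (mod 31), so λ ≡ 8.
  x = λ² - 0 - 16 = 64 - 16 ≡ 17; y = λ·(0 - 17) - 3 ≡ 16. → (17, 16)
8Q: (17, 16) + (16, 7). λ = (7 - 16)/(16 - 17) ≡ 22/30 mod 31. 30⁻¹ ≡ 30 (mod 31), so λ ≡ 9.
  x = λ² - 17 - 16 = 81 - 33 ≡ 17; y = λ·(17 - 17) - 16 ≡ 15. → (17, 15)
9Q: (17, 15) + (16, 7). λ = (7 - 15)/(16 - 17) ≡ 23/30 mod 31. 30⁻¹ ≡ 30 (mod 31) since 30·30 = 900 ≡ 1, so λ ≡ 8.
  x = λ² - 17 - 16 = 64 - 33 ≡ 0; y = λ·(17 - 0) - 15 ≡ 28. → (0, 28)

(0, 28)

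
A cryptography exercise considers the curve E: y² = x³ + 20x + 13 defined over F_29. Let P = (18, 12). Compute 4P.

Repeated addition: build up to 4P.
2P: tangent at (18, 12): λ = (3·18² + 20)/(2·12) ≡ 6/24. 24⁻¹ ≡ 23 (mod 29), so λ ≡ 6·23 ≡ 22.
  x = λ² - 18 - 18 = 484 - 36 ≡ 13; y = λ·(18 - 13) - 12 ≡ 11. → (13, 11)
3P: (13, 11) + (18, 12). λ = (12 - 11)/(18 - 13) ≡ 1/5 mod 29. 5⁻¹ ≡ 6 (mod 29) since 5·6 = 30 ≡ 1, so λ ≡ 6.
  x = λ² - 13 - 18 = 36 - 31 ≡ 5; y = λ·(13 - 5) - 11 ≡ 8. → (5, 8)
4P: (5, 8) + (18, 12). λ = (12 - 8)/(18 - 5) ≡ 4/13 mod 29. 13⁻¹ ≡ 9 (mod 29), so λ ≡ 7.
  x = λ² - 5 - 18 = 49 - 23 ≡ 26; y = λ·(5 - 26) - 8 ≡ 19. → (26, 19)

(26, 19)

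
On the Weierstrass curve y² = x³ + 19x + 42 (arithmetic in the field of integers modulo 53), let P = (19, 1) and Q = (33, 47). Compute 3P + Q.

(44, 19)

First 3P:
Repeated addition: build up to 3P.
2P: tangent at (19, 1): λ = (3·19² + 19)/(2·1) ≡ 42/2. 2⁻¹ ≡ 27 (mod 53), so λ ≡ 42·27 ≡ 21.
  x = λ² - 19 - 19 = 441 - 38 ≡ 32; y = λ·(19 - 32) - 1 ≡ 44. → (32, 44)
3P: (32, 44) + (19, 1). λ = (1 - 44)/(19 - 32) ≡ 10/40 mod 53. 40⁻¹ ≡ 4 (mod 53), so λ ≡ 40.
  x = λ² - 32 - 19 = 1600 - 51 ≡ 12; y = λ·(32 - 12) - 44 ≡ 14. → (12, 14)
3P = (12, 14).
Finally 3P + Q:
(12, 14) + (33, 47). λ = (47 - 14)/(33 - 12) ≡ 33/21 mod 53. 21⁻¹ ≡ 48 (mod 53), so λ ≡ 47.
  x = λ² - 12 - 33 = 2209 - 45 ≡ 44; y = λ·(12 - 44) - 14 ≡ 19. → (44, 19)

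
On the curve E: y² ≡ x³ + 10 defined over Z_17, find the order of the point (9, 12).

2P: tangent at (9, 12): λ = (3·9² + 0)/(2·12) ≡ 5/7. 7⁻¹ ≡ 5 (mod 17) since 7·5 = 35 ≡ 1, so λ ≡ 5·5 ≡ 8.
  x = λ² - 9 - 9 = 64 - 18 ≡ 12; y = λ·(9 - 12) - 12 ≡ 15. → (12, 15)
3P: (12, 15) + (9, 12). λ = (12 - 15)/(9 - 12) ≡ 14/14 mod 17. 14⁻¹ ≡ 11 (mod 17) since 14·11 = 154 ≡ 1, so λ ≡ 1.
  x = λ² - 12 - 9 = 1 - 21 ≡ 14; y = λ·(12 - 14) - 15 ≡ 0. → (14, 0)
4P: (14, 0) + (9, 12). λ = (12 - 0)/(9 - 14) ≡ 12/12 mod 17. 12⁻¹ ≡ 10 (mod 17), so λ ≡ 1.
  x = λ² - 14 - 9 = 1 - 23 ≡ 12; y = λ·(14 - 12) - 0 ≡ 2. → (12, 2)
5P: (12, 2) + (9, 12). λ = (12 - 2)/(9 - 12) ≡ 10/14 mod 17. 14⁻¹ ≡ 11 (mod 17) since 14·11 = 154 ≡ 1, so λ ≡ 8.
  x = λ² - 12 - 9 = 64 - 21 ≡ 9; y = λ·(12 - 9) - 2 ≡ 5. → (9, 5)
6P: (9, 5) + (9, 12): same x and y₁ ≡ -y₂, so the sum is the point at infinity.
6P = the point at infinity, so the order is 6.

6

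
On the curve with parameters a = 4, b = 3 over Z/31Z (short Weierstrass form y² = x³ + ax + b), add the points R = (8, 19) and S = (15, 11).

(15, 20)

(8, 19) + (15, 11). λ = (11 - 19)/(15 - 8) ≡ 23/7 mod 31. 7⁻¹ ≡ 9 (mod 31) since 7·9 = 63 ≡ 1, so λ ≡ 21.
  x = λ² - 8 - 15 = 441 - 23 ≡ 15; y = λ·(8 - 15) - 19 ≡ 20. → (15, 20)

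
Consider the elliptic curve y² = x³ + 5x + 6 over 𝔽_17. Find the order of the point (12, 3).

6

2P: tangent at (12, 3): λ = (3·12² + 5)/(2·3) ≡ 12/6. 6⁻¹ ≡ 3 (mod 17), so λ ≡ 12·3 ≡ 2.
  x = λ² - 12 - 12 = 4 - 24 ≡ 14; y = λ·(12 - 14) - 3 ≡ 10. → (14, 10)
3P: (14, 10) + (12, 3). λ = (3 - 10)/(12 - 14) ≡ 10/15 mod 17. 15⁻¹ ≡ 8 (mod 17) since 15·8 = 120 ≡ 1, so λ ≡ 12.
  x = λ² - 14 - 12 = 144 - 26 ≡ 16; y = λ·(14 - 16) - 10 ≡ 0. → (16, 0)
4P: (16, 0) + (12, 3). λ = (3 - 0)/(12 - 16) ≡ 3/13 mod 17. 13⁻¹ ≡ 4 (mod 17), so λ ≡ 12.
  x = λ² - 16 - 12 = 144 - 28 ≡ 14; y = λ·(16 - 14) - 0 ≡ 7. → (14, 7)
5P: (14, 7) + (12, 3). λ = (3 - 7)/(12 - 14) ≡ 13/15 mod 17. 15⁻¹ ≡ 8 (mod 17), so λ ≡ 2.
  x = λ² - 14 - 12 = 4 - 26 ≡ 12; y = λ·(14 - 12) - 7 ≡ 14. → (12, 14)
6P: (12, 14) + (12, 3): same x and y₁ ≡ -y₂, so the sum is ∞.
6P = ∞, so the order is 6.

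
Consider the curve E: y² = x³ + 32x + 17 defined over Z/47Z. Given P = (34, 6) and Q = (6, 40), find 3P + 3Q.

(20, 44)

First 3P:
Repeated addition: build up to 3P.
2P: tangent at (34, 6): λ = (3·34² + 32)/(2·6) ≡ 22/12. 12⁻¹ ≡ 4 (mod 47), so λ ≡ 22·4 ≡ 41.
  x = λ² - 34 - 34 = 1681 - 68 ≡ 15; y = λ·(34 - 15) - 6 ≡ 21. → (15, 21)
3P: (15, 21) + (34, 6). λ = (6 - 21)/(34 - 15) ≡ 32/19 mod 47. 19⁻¹ ≡ 5 (mod 47), so λ ≡ 19.
  x = λ² - 15 - 34 = 361 - 49 ≡ 30; y = λ·(15 - 30) - 21 ≡ 23. → (30, 23)
3P = (30, 23).
Next 3Q:
Repeated addition: build up to 3Q.
2Q: tangent at (6, 40): λ = (3·6² + 32)/(2·40) ≡ 46/33. 33⁻¹ ≡ 10 (mod 47), so λ ≡ 46·10 ≡ 37.
  x = λ² - 6 - 6 = 1369 - 12 ≡ 41; y = λ·(6 - 41) - 40 ≡ 28. → (41, 28)
3Q: (41, 28) + (6, 40). λ = (40 - 28)/(6 - 41) ≡ 12/12 mod 47. 12⁻¹ ≡ 4 (mod 47), so λ ≡ 1.
  x = λ² - 41 - 6 = 1 - 47 ≡ 1; y = λ·(41 - 1) - 28 ≡ 12. → (1, 12)
3Q = (1, 12).
Finally 3P + 3Q:
(30, 23) + (1, 12). λ = (12 - 23)/(1 - 30) ≡ 36/18 mod 47. 18⁻¹ ≡ 34 (mod 47), so λ ≡ 2.
  x = λ² - 30 - 1 = 4 - 31 ≡ 20; y = λ·(30 - 20) - 23 ≡ 44. → (20, 44)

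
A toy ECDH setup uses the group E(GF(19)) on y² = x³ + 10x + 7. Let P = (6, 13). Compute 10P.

(4, 15)

Repeated addition: build up to 10P.
2P: tangent at (6, 13): λ = (3·6² + 10)/(2·13) ≡ 4/7. 7⁻¹ ≡ 11 (mod 19) since 7·11 = 77 ≡ 1, so λ ≡ 4·11 ≡ 6.
  x = λ² - 6 - 6 = 36 - 12 ≡ 5; y = λ·(6 - 5) - 13 ≡ 12. → (5, 12)
3P: (5, 12) + (6, 13). λ = (13 - 12)/(6 - 5) ≡ 1/1 mod 19. 1⁻¹ ≡ 1 (mod 19) since 1·1 = 1 ≡ 1, so λ ≡ 1.
  x = λ² - 5 - 6 = 1 - 11 ≡ 9; y = λ·(5 - 9) - 12 ≡ 3. → (9, 3)
4P: (9, 3) + (6, 13). λ = (13 - 3)/(6 - 9) ≡ 10/16 mod 19. 16⁻¹ ≡ 6 (mod 19), so λ ≡ 3.
  x = λ² - 9 - 6 = 9 - 15 ≡ 13; y = λ·(9 - 13) - 3 ≡ 4. → (13, 4)
5P: (13, 4) + (6, 13). λ = (13 - 4)/(6 - 13) ≡ 9/12 mod 19. 12⁻¹ ≡ 8 (mod 19) since 12·8 = 96 ≡ 1, so λ ≡ 15.
  x = λ² - 13 - 6 = 225 - 19 ≡ 16; y = λ·(13 - 16) - 4 ≡ 8. → (16, 8)
6P: (16, 8) + (6, 13). λ = (13 - 8)/(6 - 16) ≡ 5/9 mod 19. 9⁻¹ ≡ 17 (mod 19), so λ ≡ 9.
  x = λ² - 16 - 6 = 81 - 22 ≡ 2; y = λ·(16 - 2) - 8 ≡ 4. → (2, 4)
7P: (2, 4) + (6, 13). λ = (13 - 4)/(6 - 2) ≡ 9/4 mod 19. 4⁻¹ ≡ 5 (mod 19), so λ ≡ 7.
  x = λ² - 2 - 6 = 49 - 8 ≡ 3; y = λ·(2 - 3) - 4 ≡ 8. → (3, 8)
8P: (3, 8) + (6, 13). λ = (13 - 8)/(6 - 3) ≡ 5/3 mod 19. 3⁻¹ ≡ 13 (mod 19), so λ ≡ 8.
  x = λ² - 3 - 6 = 64 - 9 ≡ 17; y = λ·(3 - 17) - 8 ≡ 13. → (17, 13)
9P: (17, 13) + (6, 13). λ = (13 - 13)/(6 - 17) ≡ 0/8 mod 19. 8⁻¹ ≡ 12 (mod 19) since 8·12 = 96 ≡ 1, so λ ≡ 0.
  x = λ² - 17 - 6 = 0 - 23 ≡ 15; y = λ·(17 - 15) - 13 ≡ 6. → (15, 6)
10P: (15, 6) + (6, 13). λ = (13 - 6)/(6 - 15) ≡ 7/10 mod 19. 10⁻¹ ≡ 2 (mod 19) since 10·2 = 20 ≡ 1, so λ ≡ 14.
  x = λ² - 15 - 6 = 196 - 21 ≡ 4; y = λ·(15 - 4) - 6 ≡ 15. → (4, 15)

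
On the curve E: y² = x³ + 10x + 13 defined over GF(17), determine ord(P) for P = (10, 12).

4

2P: tangent at (10, 12): λ = (3·10² + 10)/(2·12) ≡ 4/7. 7⁻¹ ≡ 5 (mod 17) since 7·5 = 35 ≡ 1, so λ ≡ 4·5 ≡ 3.
  x = λ² - 10 - 10 = 9 - 20 ≡ 6; y = λ·(10 - 6) - 12 ≡ 0. → (6, 0)
3P: (6, 0) + (10, 12). λ = (12 - 0)/(10 - 6) ≡ 12/4 mod 17. 4⁻¹ ≡ 13 (mod 17) since 4·13 = 52 ≡ 1, so λ ≡ 3.
  x = λ² - 6 - 10 = 9 - 16 ≡ 10; y = λ·(6 - 10) - 0 ≡ 5. → (10, 5)
4P: (10, 5) + (10, 12): same x and y₁ ≡ -y₂, so the sum is 𝒪.
4P = 𝒪, so the order is 4.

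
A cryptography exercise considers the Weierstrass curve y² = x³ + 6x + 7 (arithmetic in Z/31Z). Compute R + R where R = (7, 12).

(0, 21)

tangent at (7, 12): λ = (3·7² + 6)/(2·12) ≡ 29/24. 24⁻¹ ≡ 22 (mod 31) since 24·22 = 528 ≡ 1, so λ ≡ 29·22 ≡ 18.
  x = λ² - 7 - 7 = 324 - 14 ≡ 0; y = λ·(7 - 0) - 12 ≡ 21. → (0, 21)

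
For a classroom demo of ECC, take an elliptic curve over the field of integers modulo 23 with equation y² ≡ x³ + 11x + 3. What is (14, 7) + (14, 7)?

tangent at (14, 7): λ = (3·14² + 11)/(2·7) ≡ 1/14. 14⁻¹ ≡ 5 (mod 23), so λ ≡ 1·5 ≡ 5.
  x = λ² - 14 - 14 = 25 - 28 ≡ 20; y = λ·(14 - 20) - 7 ≡ 9. → (20, 9)

(20, 9)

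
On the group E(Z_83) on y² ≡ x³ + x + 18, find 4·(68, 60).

(19, 16)

Write Q = (68, 60).
Double-and-add on 4 = (100)₂. Start with Q = (68, 60) for the leading 1-bit.
double: tangent at (68, 60): λ = (3·68² + 1)/(2·60) ≡ 12/37. 37⁻¹ ≡ 9 (mod 83) since 37·9 = 333 ≡ 1, so λ ≡ 12·9 ≡ 25.
  x = λ² - 68 - 68 = 625 - 136 ≡ 74; y = λ·(68 - 74) - 60 ≡ 39. → (74, 39)
double: tangent at (74, 39): λ = (3·74² + 1)/(2·39) ≡ 78/78. 78⁻¹ ≡ 33 (mod 83) since 78·33 = 2574 ≡ 1, so λ ≡ 78·33 ≡ 1.
  x = λ² - 74 - 74 = 1 - 148 ≡ 19; y = λ·(74 - 19) - 39 ≡ 16. → (19, 16)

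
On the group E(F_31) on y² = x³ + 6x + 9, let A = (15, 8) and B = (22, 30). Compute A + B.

(15, 8) + (22, 30). λ = (30 - 8)/(22 - 15) ≡ 22/7 mod 31. 7⁻¹ ≡ 9 (mod 31) since 7·9 = 63 ≡ 1, so λ ≡ 12.
  x = λ² - 15 - 22 = 144 - 37 ≡ 14; y = λ·(15 - 14) - 8 ≡ 4. → (14, 4)

(14, 4)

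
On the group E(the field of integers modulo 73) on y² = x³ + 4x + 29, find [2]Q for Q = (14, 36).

(36, 67)

tangent at (14, 36): λ = (3·14² + 4)/(2·36) ≡ 8/72. 72⁻¹ ≡ 72 (mod 73), so λ ≡ 8·72 ≡ 65.
  x = λ² - 14 - 14 = 4225 - 28 ≡ 36; y = λ·(14 - 36) - 36 ≡ 67. → (36, 67)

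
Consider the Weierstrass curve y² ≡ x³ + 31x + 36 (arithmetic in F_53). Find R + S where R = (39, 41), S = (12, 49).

(46, 18)

(39, 41) + (12, 49). λ = (49 - 41)/(12 - 39) ≡ 8/26 mod 53. 26⁻¹ ≡ 51 (mod 53), so λ ≡ 37.
  x = λ² - 39 - 12 = 1369 - 51 ≡ 46; y = λ·(39 - 46) - 41 ≡ 18. → (46, 18)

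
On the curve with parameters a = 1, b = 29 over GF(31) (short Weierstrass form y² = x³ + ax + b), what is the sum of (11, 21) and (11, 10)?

O

The two points share x = 11 and their y-coordinates satisfy 21 + 10 ≡ 0 (mod 31), so they are inverses. Their sum is O.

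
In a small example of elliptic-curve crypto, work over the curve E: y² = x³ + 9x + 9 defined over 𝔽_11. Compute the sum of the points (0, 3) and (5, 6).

(0, 3) + (5, 6). λ = (6 - 3)/(5 - 0) ≡ 3/5 mod 11. 5⁻¹ ≡ 9 (mod 11), so λ ≡ 5.
  x = λ² - 0 - 5 = 25 - 5 ≡ 9; y = λ·(0 - 9) - 3 ≡ 7. → (9, 7)

(9, 7)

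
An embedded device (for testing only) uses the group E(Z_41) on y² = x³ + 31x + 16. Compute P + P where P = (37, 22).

(9, 32)

tangent at (37, 22): λ = (3·37² + 31)/(2·22) ≡ 38/3. 3⁻¹ ≡ 14 (mod 41) since 3·14 = 42 ≡ 1, so λ ≡ 38·14 ≡ 40.
  x = λ² - 37 - 37 = 1600 - 74 ≡ 9; y = λ·(37 - 9) - 22 ≡ 32. → (9, 32)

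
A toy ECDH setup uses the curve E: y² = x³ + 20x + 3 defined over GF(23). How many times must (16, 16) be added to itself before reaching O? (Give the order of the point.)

5

2P: tangent at (16, 16): λ = (3·16² + 20)/(2·16) ≡ 6/9. 9⁻¹ ≡ 18 (mod 23), so λ ≡ 6·18 ≡ 16.
  x = λ² - 16 - 16 = 256 - 32 ≡ 17; y = λ·(16 - 17) - 16 ≡ 14. → (17, 14)
3P: (17, 14) + (16, 16). λ = (16 - 14)/(16 - 17) ≡ 2/22 mod 23. 22⁻¹ ≡ 22 (mod 23) since 22·22 = 484 ≡ 1, so λ ≡ 21.
  x = λ² - 17 - 16 = 441 - 33 ≡ 17; y = λ·(17 - 17) - 14 ≡ 9. → (17, 9)
4P: (17, 9) + (16, 16). λ = (16 - 9)/(16 - 17) ≡ 7/22 mod 23. 22⁻¹ ≡ 22 (mod 23) since 22·22 = 484 ≡ 1, so λ ≡ 16.
  x = λ² - 17 - 16 = 256 - 33 ≡ 16; y = λ·(17 - 16) - 9 ≡ 7. → (16, 7)
5P: (16, 7) + (16, 16): same x and y₁ ≡ -y₂, so the sum is O.
5P = O, so the order is 5.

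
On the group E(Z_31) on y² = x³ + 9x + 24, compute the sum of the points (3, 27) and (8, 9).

(28, 1)

(3, 27) + (8, 9). λ = (9 - 27)/(8 - 3) ≡ 13/5 mod 31. 5⁻¹ ≡ 25 (mod 31), so λ ≡ 15.
  x = λ² - 3 - 8 = 225 - 11 ≡ 28; y = λ·(3 - 28) - 27 ≡ 1. → (28, 1)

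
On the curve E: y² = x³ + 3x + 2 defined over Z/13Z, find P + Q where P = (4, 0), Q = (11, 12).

(4, 0) + (11, 12). λ = (12 - 0)/(11 - 4) ≡ 12/7 mod 13. 7⁻¹ ≡ 2 (mod 13), so λ ≡ 11.
  x = λ² - 4 - 11 = 121 - 15 ≡ 2; y = λ·(4 - 2) - 0 ≡ 9. → (2, 9)

(2, 9)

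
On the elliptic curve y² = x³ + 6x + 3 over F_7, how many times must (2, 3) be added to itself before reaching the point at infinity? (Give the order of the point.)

6

2P: tangent at (2, 3): λ = (3·2² + 6)/(2·3) ≡ 4/6. 6⁻¹ ≡ 6 (mod 7) since 6·6 = 36 ≡ 1, so λ ≡ 4·6 ≡ 3.
  x = λ² - 2 - 2 = 9 - 4 ≡ 5; y = λ·(2 - 5) - 3 ≡ 2. → (5, 2)
3P: (5, 2) + (2, 3). λ = (3 - 2)/(2 - 5) ≡ 1/4 mod 7. 4⁻¹ ≡ 2 (mod 7), so λ ≡ 2.
  x = λ² - 5 - 2 = 4 - 7 ≡ 4; y = λ·(5 - 4) - 2 ≡ 0. → (4, 0)
4P: (4, 0) + (2, 3). λ = (3 - 0)/(2 - 4) ≡ 3/5 mod 7. 5⁻¹ ≡ 3 (mod 7), so λ ≡ 2.
  x = λ² - 4 - 2 = 4 - 6 ≡ 5; y = λ·(4 - 5) - 0 ≡ 5. → (5, 5)
5P: (5, 5) + (2, 3). λ = (3 - 5)/(2 - 5) ≡ 5/4 mod 7. 4⁻¹ ≡ 2 (mod 7), so λ ≡ 3.
  x = λ² - 5 - 2 = 9 - 7 ≡ 2; y = λ·(5 - 2) - 5 ≡ 4. → (2, 4)
6P: (2, 4) + (2, 3): same x and y₁ ≡ -y₂, so the sum is the point at infinity.
6P = the point at infinity, so the order is 6.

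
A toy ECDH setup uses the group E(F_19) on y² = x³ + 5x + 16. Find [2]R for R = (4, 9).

(8, 13)

tangent at (4, 9): λ = (3·4² + 5)/(2·9) ≡ 15/18. 18⁻¹ ≡ 18 (mod 19) since 18·18 = 324 ≡ 1, so λ ≡ 15·18 ≡ 4.
  x = λ² - 4 - 4 = 16 - 8 ≡ 8; y = λ·(4 - 8) - 9 ≡ 13. → (8, 13)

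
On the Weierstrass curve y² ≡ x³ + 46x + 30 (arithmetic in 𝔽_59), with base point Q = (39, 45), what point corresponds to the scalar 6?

Double-and-add on 6 = (110)₂. Start with Q = (39, 45) for the leading 1-bit.
double: tangent at (39, 45): λ = (3·39² + 46)/(2·45) ≡ 7/31. 31⁻¹ ≡ 40 (mod 59), so λ ≡ 7·40 ≡ 44.
  x = λ² - 39 - 39 = 1936 - 78 ≡ 29; y = λ·(39 - 29) - 45 ≡ 41. → (29, 41)
add Q: (29, 41) + (39, 45). λ = (45 - 41)/(39 - 29) ≡ 4/10 mod 59. 10⁻¹ ≡ 6 (mod 59), so λ ≡ 24.
  x = λ² - 29 - 39 = 576 - 68 ≡ 36; y = λ·(29 - 36) - 41 ≡ 27. → (36, 27)
double: tangent at (36, 27): λ = (3·36² + 46)/(2·27) ≡ 40/54. 54⁻¹ ≡ 47 (mod 59) since 54·47 = 2538 ≡ 1, so λ ≡ 40·47 ≡ 51.
  x = λ² - 36 - 36 = 2601 - 72 ≡ 51; y = λ·(36 - 51) - 27 ≡ 34. → (51, 34)

(51, 34)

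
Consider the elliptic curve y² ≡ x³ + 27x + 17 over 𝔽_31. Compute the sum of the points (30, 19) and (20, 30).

(16, 9)

(30, 19) + (20, 30). λ = (30 - 19)/(20 - 30) ≡ 11/21 mod 31. 21⁻¹ ≡ 3 (mod 31) since 21·3 = 63 ≡ 1, so λ ≡ 2.
  x = λ² - 30 - 20 = 4 - 50 ≡ 16; y = λ·(30 - 16) - 19 ≡ 9. → (16, 9)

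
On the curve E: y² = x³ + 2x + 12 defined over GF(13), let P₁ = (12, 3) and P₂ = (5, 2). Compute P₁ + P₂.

(0, 8)

(12, 3) + (5, 2). λ = (2 - 3)/(5 - 12) ≡ 12/6 mod 13. 6⁻¹ ≡ 11 (mod 13), so λ ≡ 2.
  x = λ² - 12 - 5 = 4 - 17 ≡ 0; y = λ·(12 - 0) - 3 ≡ 8. → (0, 8)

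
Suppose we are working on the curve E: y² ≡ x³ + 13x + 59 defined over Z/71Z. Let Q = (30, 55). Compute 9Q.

Double-and-add on 9 = (1001)₂. Start with Q = (30, 55) for the leading 1-bit.
double: tangent at (30, 55): λ = (3·30² + 13)/(2·55) ≡ 15/39. 39⁻¹ ≡ 51 (mod 71), so λ ≡ 15·51 ≡ 55.
  x = λ² - 30 - 30 = 3025 - 60 ≡ 54; y = λ·(30 - 54) - 55 ≡ 45. → (54, 45)
double: tangent at (54, 45): λ = (3·54² + 13)/(2·45) ≡ 28/19. 19⁻¹ ≡ 15 (mod 71) since 19·15 = 285 ≡ 1, so λ ≡ 28·15 ≡ 65.
  x = λ² - 54 - 54 = 4225 - 108 ≡ 70; y = λ·(54 - 70) - 45 ≡ 51. → (70, 51)
double: tangent at (70, 51): λ = (3·70² + 13)/(2·51) ≡ 16/31. 31⁻¹ ≡ 55 (mod 71) since 31·55 = 1705 ≡ 1, so λ ≡ 16·55 ≡ 28.
  x = λ² - 70 - 70 = 784 - 140 ≡ 5; y = λ·(70 - 5) - 51 ≡ 65. → (5, 65)
add Q: (5, 65) + (30, 55). λ = (55 - 65)/(30 - 5) ≡ 61/25 mod 71. 25⁻¹ ≡ 54 (mod 71), so λ ≡ 28.
  x = λ² - 5 - 30 = 784 - 35 ≡ 39; y = λ·(5 - 39) - 65 ≡ 48. → (39, 48)

(39, 48)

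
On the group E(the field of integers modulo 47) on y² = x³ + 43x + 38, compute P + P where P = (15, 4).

(38, 35)

tangent at (15, 4): λ = (3·15² + 43)/(2·4) ≡ 13/8. 8⁻¹ ≡ 6 (mod 47), so λ ≡ 13·6 ≡ 31.
  x = λ² - 15 - 15 = 961 - 30 ≡ 38; y = λ·(15 - 38) - 4 ≡ 35. → (38, 35)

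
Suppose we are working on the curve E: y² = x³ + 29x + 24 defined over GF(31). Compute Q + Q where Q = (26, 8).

(29, 19)

tangent at (26, 8): λ = (3·26² + 29)/(2·8) ≡ 11/16. 16⁻¹ ≡ 2 (mod 31), so λ ≡ 11·2 ≡ 22.
  x = λ² - 26 - 26 = 484 - 52 ≡ 29; y = λ·(26 - 29) - 8 ≡ 19. → (29, 19)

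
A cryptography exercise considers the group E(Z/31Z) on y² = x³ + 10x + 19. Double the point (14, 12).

(23, 4)

tangent at (14, 12): λ = (3·14² + 10)/(2·12) ≡ 9/24. 24⁻¹ ≡ 22 (mod 31), so λ ≡ 9·22 ≡ 12.
  x = λ² - 14 - 14 = 144 - 28 ≡ 23; y = λ·(14 - 23) - 12 ≡ 4. → (23, 4)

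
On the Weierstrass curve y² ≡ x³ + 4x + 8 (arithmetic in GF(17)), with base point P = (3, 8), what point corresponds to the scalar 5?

Double-and-add on 5 = (101)₂. Start with P = (3, 8) for the leading 1-bit.
double: tangent at (3, 8): λ = (3·3² + 4)/(2·8) ≡ 14/16. 16⁻¹ ≡ 16 (mod 17) since 16·16 = 256 ≡ 1, so λ ≡ 14·16 ≡ 3.
  x = λ² - 3 - 3 = 9 - 6 ≡ 3; y = λ·(3 - 3) - 8 ≡ 9. → (3, 9)
double: tangent at (3, 9): λ = (3·3² + 4)/(2·9) ≡ 14/1. 1⁻¹ ≡ 1 (mod 17) since 1·1 = 1 ≡ 1, so λ ≡ 14·1 ≡ 14.
  x = λ² - 3 - 3 = 196 - 6 ≡ 3; y = λ·(3 - 3) - 9 ≡ 8. → (3, 8)
add P: tangent at (3, 8): λ = (3·3² + 4)/(2·8) ≡ 14/16. 16⁻¹ ≡ 16 (mod 17), so λ ≡ 14·16 ≡ 3.
  x = λ² - 3 - 3 = 9 - 6 ≡ 3; y = λ·(3 - 3) - 8 ≡ 9. → (3, 9)

(3, 9)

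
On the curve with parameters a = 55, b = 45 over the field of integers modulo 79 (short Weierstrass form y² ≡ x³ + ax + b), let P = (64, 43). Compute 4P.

(5, 45)

Double-and-add on 4 = (100)₂. Start with P = (64, 43) for the leading 1-bit.
double: tangent at (64, 43): λ = (3·64² + 55)/(2·43) ≡ 19/7. 7⁻¹ ≡ 34 (mod 79), so λ ≡ 19·34 ≡ 14.
  x = λ² - 64 - 64 = 196 - 128 ≡ 68; y = λ·(64 - 68) - 43 ≡ 59. → (68, 59)
double: tangent at (68, 59): λ = (3·68² + 55)/(2·59) ≡ 23/39. 39⁻¹ ≡ 77 (mod 79), so λ ≡ 23·77 ≡ 33.
  x = λ² - 68 - 68 = 1089 - 136 ≡ 5; y = λ·(68 - 5) - 59 ≡ 45. → (5, 45)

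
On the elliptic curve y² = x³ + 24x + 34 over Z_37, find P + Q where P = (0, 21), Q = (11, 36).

(30, 2)

(0, 21) + (11, 36). λ = (36 - 21)/(11 - 0) ≡ 15/11 mod 37. 11⁻¹ ≡ 27 (mod 37), so λ ≡ 35.
  x = λ² - 0 - 11 = 1225 - 11 ≡ 30; y = λ·(0 - 30) - 21 ≡ 2. → (30, 2)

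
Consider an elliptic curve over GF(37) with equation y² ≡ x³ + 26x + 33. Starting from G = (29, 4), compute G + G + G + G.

Repeated addition: build up to 4G.
2G: tangent at (29, 4): λ = (3·29² + 26)/(2·4) ≡ 33/8. 8⁻¹ ≡ 14 (mod 37), so λ ≡ 33·14 ≡ 18.
  x = λ² - 29 - 29 = 324 - 58 ≡ 7; y = λ·(29 - 7) - 4 ≡ 22. → (7, 22)
3G: (7, 22) + (29, 4). λ = (4 - 22)/(29 - 7) ≡ 19/22 mod 37. 22⁻¹ ≡ 32 (mod 37), so λ ≡ 16.
  x = λ² - 7 - 29 = 256 - 36 ≡ 35; y = λ·(7 - 35) - 22 ≡ 11. → (35, 11)
4G: (35, 11) + (29, 4). λ = (4 - 11)/(29 - 35) ≡ 30/31 mod 37. 31⁻¹ ≡ 6 (mod 37) since 31·6 = 186 ≡ 1, so λ ≡ 32.
  x = λ² - 35 - 29 = 1024 - 64 ≡ 35; y = λ·(35 - 35) - 11 ≡ 26. → (35, 26)

(35, 26)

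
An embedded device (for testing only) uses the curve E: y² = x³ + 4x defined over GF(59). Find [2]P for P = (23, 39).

(22, 23)

tangent at (23, 39): λ = (3·23² + 4)/(2·39) ≡ 57/19. 19⁻¹ ≡ 28 (mod 59) since 19·28 = 532 ≡ 1, so λ ≡ 57·28 ≡ 3.
  x = λ² - 23 - 23 = 9 - 46 ≡ 22; y = λ·(23 - 22) - 39 ≡ 23. → (22, 23)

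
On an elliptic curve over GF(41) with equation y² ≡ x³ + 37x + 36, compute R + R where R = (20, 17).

tangent at (20, 17): λ = (3·20² + 37)/(2·17) ≡ 7/34. 34⁻¹ ≡ 35 (mod 41), so λ ≡ 7·35 ≡ 40.
  x = λ² - 20 - 20 = 1600 - 40 ≡ 2; y = λ·(20 - 2) - 17 ≡ 6. → (2, 6)

(2, 6)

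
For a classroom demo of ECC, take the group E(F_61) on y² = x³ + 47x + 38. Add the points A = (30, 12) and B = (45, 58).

(30, 12) + (45, 58). λ = (58 - 12)/(45 - 30) ≡ 46/15 mod 61. 15⁻¹ ≡ 57 (mod 61) since 15·57 = 855 ≡ 1, so λ ≡ 60.
  x = λ² - 30 - 45 = 3600 - 75 ≡ 48; y = λ·(30 - 48) - 12 ≡ 6. → (48, 6)

(48, 6)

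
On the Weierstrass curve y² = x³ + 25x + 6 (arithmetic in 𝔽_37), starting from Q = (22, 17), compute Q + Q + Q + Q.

(13, 7)

Double-and-add on 4 = (100)₂. Start with Q = (22, 17) for the leading 1-bit.
double: tangent at (22, 17): λ = (3·22² + 25)/(2·17) ≡ 34/34. 34⁻¹ ≡ 12 (mod 37), so λ ≡ 34·12 ≡ 1.
  x = λ² - 22 - 22 = 1 - 44 ≡ 31; y = λ·(22 - 31) - 17 ≡ 11. → (31, 11)
double: tangent at (31, 11): λ = (3·31² + 25)/(2·11) ≡ 22/22. 22⁻¹ ≡ 32 (mod 37) since 22·32 = 704 ≡ 1, so λ ≡ 22·32 ≡ 1.
  x = λ² - 31 - 31 = 1 - 62 ≡ 13; y = λ·(31 - 13) - 11 ≡ 7. → (13, 7)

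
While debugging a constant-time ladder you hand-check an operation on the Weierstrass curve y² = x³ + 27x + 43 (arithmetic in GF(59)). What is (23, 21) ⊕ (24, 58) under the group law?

(23, 21) + (24, 58). λ = (58 - 21)/(24 - 23) ≡ 37/1 mod 59. 1⁻¹ ≡ 1 (mod 59) since 1·1 = 1 ≡ 1, so λ ≡ 37.
  x = λ² - 23 - 24 = 1369 - 47 ≡ 24; y = λ·(23 - 24) - 21 ≡ 1. → (24, 1)

(24, 1)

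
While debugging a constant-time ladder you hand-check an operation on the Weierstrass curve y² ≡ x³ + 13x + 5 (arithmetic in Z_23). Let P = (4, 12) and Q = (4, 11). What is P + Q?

O

The two points share x = 4 and their y-coordinates satisfy 12 + 11 ≡ 0 (mod 23), so they are inverses. Their sum is the point at infinity.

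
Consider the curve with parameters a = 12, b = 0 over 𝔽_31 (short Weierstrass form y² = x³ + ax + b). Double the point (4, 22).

tangent at (4, 22): λ = (3·4² + 12)/(2·22) ≡ 29/13. 13⁻¹ ≡ 12 (mod 31), so λ ≡ 29·12 ≡ 7.
  x = λ² - 4 - 4 = 49 - 8 ≡ 10; y = λ·(4 - 10) - 22 ≡ 29. → (10, 29)

(10, 29)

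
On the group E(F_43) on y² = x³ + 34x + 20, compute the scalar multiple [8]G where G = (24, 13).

(34, 24)

Repeated addition: build up to 8G.
2G: tangent at (24, 13): λ = (3·24² + 34)/(2·13) ≡ 42/26. 26⁻¹ ≡ 5 (mod 43), so λ ≡ 42·5 ≡ 38.
  x = λ² - 24 - 24 = 1444 - 48 ≡ 20; y = λ·(24 - 20) - 13 ≡ 10. → (20, 10)
3G: (20, 10) + (24, 13). λ = (13 - 10)/(24 - 20) ≡ 3/4 mod 43. 4⁻¹ ≡ 11 (mod 43) since 4·11 = 44 ≡ 1, so λ ≡ 33.
  x = λ² - 20 - 24 = 1089 - 44 ≡ 13; y = λ·(20 - 13) - 10 ≡ 6. → (13, 6)
4G: (13, 6) + (24, 13). λ = (13 - 6)/(24 - 13) ≡ 7/11 mod 43. 11⁻¹ ≡ 4 (mod 43) since 11·4 = 44 ≡ 1, so λ ≡ 28.
  x = λ² - 13 - 24 = 784 - 37 ≡ 16; y = λ·(13 - 16) - 6 ≡ 39. → (16, 39)
5G: (16, 39) + (24, 13). λ = (13 - 39)/(24 - 16) ≡ 17/8 mod 43. 8⁻¹ ≡ 27 (mod 43), so λ ≡ 29.
  x = λ² - 16 - 24 = 841 - 40 ≡ 27; y = λ·(16 - 27) - 39 ≡ 29. → (27, 29)
6G: (27, 29) + (24, 13). λ = (13 - 29)/(24 - 27) ≡ 27/40 mod 43. 40⁻¹ ≡ 14 (mod 43), so λ ≡ 34.
  x = λ² - 27 - 24 = 1156 - 51 ≡ 30; y = λ·(27 - 30) - 29 ≡ 41. → (30, 41)
7G: (30, 41) + (24, 13). λ = (13 - 41)/(24 - 30) ≡ 15/37 mod 43. 37⁻¹ ≡ 7 (mod 43), so λ ≡ 19.
  x = λ² - 30 - 24 = 361 - 54 ≡ 6; y = λ·(30 - 6) - 41 ≡ 28. → (6, 28)
8G: (6, 28) + (24, 13). λ = (13 - 28)/(24 - 6) ≡ 28/18 mod 43. 18⁻¹ ≡ 12 (mod 43), so λ ≡ 35.
  x = λ² - 6 - 24 = 1225 - 30 ≡ 34; y = λ·(6 - 34) - 28 ≡ 24. → (34, 24)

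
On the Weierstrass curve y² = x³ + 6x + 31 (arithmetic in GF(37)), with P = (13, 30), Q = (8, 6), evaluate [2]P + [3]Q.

First 2P:
Repeated addition: build up to 2P.
2P: tangent at (13, 30): λ = (3·13² + 6)/(2·30) ≡ 32/23. 23⁻¹ ≡ 29 (mod 37), so λ ≡ 32·29 ≡ 3.
  x = λ² - 13 - 13 = 9 - 26 ≡ 20; y = λ·(13 - 20) - 30 ≡ 23. → (20, 23)
2P = (20, 23).
Next 3Q:
Repeated addition: build up to 3Q.
2Q: tangent at (8, 6): λ = (3·8² + 6)/(2·6) ≡ 13/12. 12⁻¹ ≡ 34 (mod 37), so λ ≡ 13·34 ≡ 35.
  x = λ² - 8 - 8 = 1225 - 16 ≡ 25; y = λ·(8 - 25) - 6 ≡ 28. → (25, 28)
3Q: (25, 28) + (8, 6). λ = (6 - 28)/(8 - 25) ≡ 15/20 mod 37. 20⁻¹ ≡ 13 (mod 37) since 20·13 = 260 ≡ 1, so λ ≡ 10.
  x = λ² - 25 - 8 = 100 - 33 ≡ 30; y = λ·(25 - 30) - 28 ≡ 33. → (30, 33)
3Q = (30, 33).
Finally 2P + 3Q:
(20, 23) + (30, 33). λ = (33 - 23)/(30 - 20) ≡ 10/10 mod 37. 10⁻¹ ≡ 26 (mod 37) since 10·26 = 260 ≡ 1, so λ ≡ 1.
  x = λ² - 20 - 30 = 1 - 50 ≡ 25; y = λ·(20 - 25) - 23 ≡ 9. → (25, 9)

(25, 9)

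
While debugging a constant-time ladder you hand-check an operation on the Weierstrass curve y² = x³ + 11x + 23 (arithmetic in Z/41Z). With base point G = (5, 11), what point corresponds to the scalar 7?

(31, 15)

Double-and-add on 7 = (111)₂. Start with G = (5, 11) for the leading 1-bit.
double: tangent at (5, 11): λ = (3·5² + 11)/(2·11) ≡ 4/22. 22⁻¹ ≡ 28 (mod 41), so λ ≡ 4·28 ≡ 30.
  x = λ² - 5 - 5 = 900 - 10 ≡ 29; y = λ·(5 - 29) - 11 ≡ 7. → (29, 7)
add G: (29, 7) + (5, 11). λ = (11 - 7)/(5 - 29) ≡ 4/17 mod 41. 17⁻¹ ≡ 29 (mod 41), so λ ≡ 34.
  x = λ² - 29 - 5 = 1156 - 34 ≡ 15; y = λ·(29 - 15) - 7 ≡ 18. → (15, 18)
double: tangent at (15, 18): λ = (3·15² + 11)/(2·18) ≡ 30/36. 36⁻¹ ≡ 8 (mod 41) since 36·8 = 288 ≡ 1, so λ ≡ 30·8 ≡ 35.
  x = λ² - 15 - 15 = 1225 - 30 ≡ 6; y = λ·(15 - 6) - 18 ≡ 10. → (6, 10)
add G: (6, 10) + (5, 11). λ = (11 - 10)/(5 - 6) ≡ 1/40 mod 41. 40⁻¹ ≡ 40 (mod 41) since 40·40 = 1600 ≡ 1, so λ ≡ 40.
  x = λ² - 6 - 5 = 1600 - 11 ≡ 31; y = λ·(6 - 31) - 10 ≡ 15. → (31, 15)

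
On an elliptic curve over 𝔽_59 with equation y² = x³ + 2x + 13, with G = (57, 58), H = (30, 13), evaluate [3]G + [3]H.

First 3G:
Repeated addition: build up to 3G.
2G: tangent at (57, 58): λ = (3·57² + 2)/(2·58) ≡ 14/57. 57⁻¹ ≡ 29 (mod 59) since 57·29 = 1653 ≡ 1, so λ ≡ 14·29 ≡ 52.
  x = λ² - 57 - 57 = 2704 - 114 ≡ 53; y = λ·(57 - 53) - 58 ≡ 32. → (53, 32)
3G: (53, 32) + (57, 58). λ = (58 - 32)/(57 - 53) ≡ 26/4 mod 59. 4⁻¹ ≡ 15 (mod 59) since 4·15 = 60 ≡ 1, so λ ≡ 36.
  x = λ² - 53 - 57 = 1296 - 110 ≡ 6; y = λ·(53 - 6) - 32 ≡ 8. → (6, 8)
3G = (6, 8).
Next 3H:
Repeated addition: build up to 3H.
2H: tangent at (30, 13): λ = (3·30² + 2)/(2·13) ≡ 47/26. 26⁻¹ ≡ 25 (mod 59), so λ ≡ 47·25 ≡ 54.
  x = λ² - 30 - 30 = 2916 - 60 ≡ 24; y = λ·(30 - 24) - 13 ≡ 16. → (24, 16)
3H: (24, 16) + (30, 13). λ = (13 - 16)/(30 - 24) ≡ 56/6 mod 59. 6⁻¹ ≡ 10 (mod 59), so λ ≡ 29.
  x = λ² - 24 - 30 = 841 - 54 ≡ 20; y = λ·(24 - 20) - 16 ≡ 41. → (20, 41)
3H = (20, 41).
Finally 3G + 3H:
(6, 8) + (20, 41). λ = (41 - 8)/(20 - 6) ≡ 33/14 mod 59. 14⁻¹ ≡ 38 (mod 59), so λ ≡ 15.
  x = λ² - 6 - 20 = 225 - 26 ≡ 22; y = λ·(6 - 22) - 8 ≡ 47. → (22, 47)

(22, 47)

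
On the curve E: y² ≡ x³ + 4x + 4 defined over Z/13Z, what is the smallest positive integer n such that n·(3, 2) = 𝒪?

5

2P: tangent at (3, 2): λ = (3·3² + 4)/(2·2) ≡ 5/4. 4⁻¹ ≡ 10 (mod 13), so λ ≡ 5·10 ≡ 11.
  x = λ² - 3 - 3 = 121 - 6 ≡ 11; y = λ·(3 - 11) - 2 ≡ 1. → (11, 1)
3P: (11, 1) + (3, 2). λ = (2 - 1)/(3 - 11) ≡ 1/5 mod 13. 5⁻¹ ≡ 8 (mod 13), so λ ≡ 8.
  x = λ² - 11 - 3 = 64 - 14 ≡ 11; y = λ·(11 - 11) - 1 ≡ 12. → (11, 12)
4P: (11, 12) + (3, 2). λ = (2 - 12)/(3 - 11) ≡ 3/5 mod 13. 5⁻¹ ≡ 8 (mod 13) since 5·8 = 40 ≡ 1, so λ ≡ 11.
  x = λ² - 11 - 3 = 121 - 14 ≡ 3; y = λ·(11 - 3) - 12 ≡ 11. → (3, 11)
5P: (3, 11) + (3, 2): same x and y₁ ≡ -y₂, so the sum is 𝒪.
5P = 𝒪, so the order is 5.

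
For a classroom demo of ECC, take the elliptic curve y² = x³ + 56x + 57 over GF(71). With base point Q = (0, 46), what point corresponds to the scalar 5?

Double-and-add on 5 = (101)₂. Start with Q = (0, 46) for the leading 1-bit.
double: tangent at (0, 46): λ = (3·0² + 56)/(2·46) ≡ 56/21. 21⁻¹ ≡ 44 (mod 71) since 21·44 = 924 ≡ 1, so λ ≡ 56·44 ≡ 50.
  x = λ² - 0 - 0 = 2500 - 0 ≡ 15; y = λ·(0 - 15) - 46 ≡ 56. → (15, 56)
double: tangent at (15, 56): λ = (3·15² + 56)/(2·56) ≡ 21/41. 41⁻¹ ≡ 26 (mod 71) since 41·26 = 1066 ≡ 1, so λ ≡ 21·26 ≡ 49.
  x = λ² - 15 - 15 = 2401 - 30 ≡ 28; y = λ·(15 - 28) - 56 ≡ 17. → (28, 17)
add Q: (28, 17) + (0, 46). λ = (46 - 17)/(0 - 28) ≡ 29/43 mod 71. 43⁻¹ ≡ 38 (mod 71), so λ ≡ 37.
  x = λ² - 28 - 0 = 1369 - 28 ≡ 63; y = λ·(28 - 63) - 17 ≡ 37. → (63, 37)

(63, 37)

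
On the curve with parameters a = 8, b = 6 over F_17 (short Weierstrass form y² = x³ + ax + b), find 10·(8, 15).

Write G = (8, 15).
Double-and-add on 10 = (1010)₂. Start with G = (8, 15) for the leading 1-bit.
double: tangent at (8, 15): λ = (3·8² + 8)/(2·15) ≡ 13/13. 13⁻¹ ≡ 4 (mod 17), so λ ≡ 13·4 ≡ 1.
  x = λ² - 8 - 8 = 1 - 16 ≡ 2; y = λ·(8 - 2) - 15 ≡ 8. → (2, 8)
double: tangent at (2, 8): λ = (3·2² + 8)/(2·8) ≡ 3/16. 16⁻¹ ≡ 16 (mod 17) since 16·16 = 256 ≡ 1, so λ ≡ 3·16 ≡ 14.
  x = λ² - 2 - 2 = 196 - 4 ≡ 5; y = λ·(2 - 5) - 8 ≡ 1. → (5, 1)
add G: (5, 1) + (8, 15). λ = (15 - 1)/(8 - 5) ≡ 14/3 mod 17. 3⁻¹ ≡ 6 (mod 17), so λ ≡ 16.
  x = λ² - 5 - 8 = 256 - 13 ≡ 5; y = λ·(5 - 5) - 1 ≡ 16. → (5, 16)
double: tangent at (5, 16): λ = (3·5² + 8)/(2·16) ≡ 15/15. 15⁻¹ ≡ 8 (mod 17), so λ ≡ 15·8 ≡ 1.
  x = λ² - 5 - 5 = 1 - 10 ≡ 8; y = λ·(5 - 8) - 16 ≡ 15. → (8, 15)

(8, 15)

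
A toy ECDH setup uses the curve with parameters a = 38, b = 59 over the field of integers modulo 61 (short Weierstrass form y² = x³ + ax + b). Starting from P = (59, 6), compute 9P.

Repeated addition: build up to 9P.
2P: tangent at (59, 6): λ = (3·59² + 38)/(2·6) ≡ 50/12. 12⁻¹ ≡ 56 (mod 61), so λ ≡ 50·56 ≡ 55.
  x = λ² - 59 - 59 = 3025 - 118 ≡ 40; y = λ·(59 - 40) - 6 ≡ 2. → (40, 2)
3P: (40, 2) + (59, 6). λ = (6 - 2)/(59 - 40) ≡ 4/19 mod 61. 19⁻¹ ≡ 45 (mod 61), so λ ≡ 58.
  x = λ² - 40 - 59 = 3364 - 99 ≡ 32; y = λ·(40 - 32) - 2 ≡ 35. → (32, 35)
4P: (32, 35) + (59, 6). λ = (6 - 35)/(59 - 32) ≡ 32/27 mod 61. 27⁻¹ ≡ 52 (mod 61), so λ ≡ 17.
  x = λ² - 32 - 59 = 289 - 91 ≡ 15; y = λ·(32 - 15) - 35 ≡ 10. → (15, 10)
5P: (15, 10) + (59, 6). λ = (6 - 10)/(59 - 15) ≡ 57/44 mod 61. 44⁻¹ ≡ 43 (mod 61) since 44·43 = 1892 ≡ 1, so λ ≡ 11.
  x = λ² - 15 - 59 = 121 - 74 ≡ 47; y = λ·(15 - 47) - 10 ≡ 4. → (47, 4)
6P: (47, 4) + (59, 6). λ = (6 - 4)/(59 - 47) ≡ 2/12 mod 61. 12⁻¹ ≡ 56 (mod 61) since 12·56 = 672 ≡ 1, so λ ≡ 51.
  x = λ² - 47 - 59 = 2601 - 106 ≡ 55; y = λ·(47 - 55) - 4 ≡ 15. → (55, 15)
7P: (55, 15) + (59, 6). λ = (6 - 15)/(59 - 55) ≡ 52/4 mod 61. 4⁻¹ ≡ 46 (mod 61), so λ ≡ 13.
  x = λ² - 55 - 59 = 169 - 114 ≡ 55; y = λ·(55 - 55) - 15 ≡ 46. → (55, 46)
8P: (55, 46) + (59, 6). λ = (6 - 46)/(59 - 55) ≡ 21/4 mod 61. 4⁻¹ ≡ 46 (mod 61), so λ ≡ 51.
  x = λ² - 55 - 59 = 2601 - 114 ≡ 47; y = λ·(55 - 47) - 46 ≡ 57. → (47, 57)
9P: (47, 57) + (59, 6). λ = (6 - 57)/(59 - 47) ≡ 10/12 mod 61. 12⁻¹ ≡ 56 (mod 61) since 12·56 = 672 ≡ 1, so λ ≡ 11.
  x = λ² - 47 - 59 = 121 - 106 ≡ 15; y = λ·(47 - 15) - 57 ≡ 51. → (15, 51)

(15, 51)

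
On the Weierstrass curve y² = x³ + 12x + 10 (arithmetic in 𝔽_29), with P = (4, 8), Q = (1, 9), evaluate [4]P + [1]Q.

(17, 20)

First 4P:
Double-and-add on 4 = (100)₂. Start with P = (4, 8) for the leading 1-bit.
double: tangent at (4, 8): λ = (3·4² + 12)/(2·8) ≡ 2/16. 16⁻¹ ≡ 20 (mod 29) since 16·20 = 320 ≡ 1, so λ ≡ 2·20 ≡ 11.
  x = λ² - 4 - 4 = 121 - 8 ≡ 26; y = λ·(4 - 26) - 8 ≡ 11. → (26, 11)
double: tangent at (26, 11): λ = (3·26² + 12)/(2·11) ≡ 10/22. 22⁻¹ ≡ 4 (mod 29), so λ ≡ 10·4 ≡ 11.
  x = λ² - 26 - 26 = 121 - 52 ≡ 11; y = λ·(26 - 11) - 11 ≡ 9. → (11, 9)
4P = (11, 9).
Finally 4P + Q:
(11, 9) + (1, 9). λ = (9 - 9)/(1 - 11) ≡ 0/19 mod 29. 19⁻¹ ≡ 26 (mod 29), so λ ≡ 0.
  x = λ² - 11 - 1 = 0 - 12 ≡ 17; y = λ·(11 - 17) - 9 ≡ 20. → (17, 20)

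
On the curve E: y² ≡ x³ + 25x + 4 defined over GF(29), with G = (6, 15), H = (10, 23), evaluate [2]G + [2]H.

First 2G:
Repeated addition: build up to 2G.
2G: tangent at (6, 15): λ = (3·6² + 25)/(2·15) ≡ 17/1. 1⁻¹ ≡ 1 (mod 29), so λ ≡ 17·1 ≡ 17.
  x = λ² - 6 - 6 = 289 - 12 ≡ 16; y = λ·(6 - 16) - 15 ≡ 18. → (16, 18)
2G = (16, 18).
Next 2H:
Repeated addition: build up to 2H.
2H: tangent at (10, 23): λ = (3·10² + 25)/(2·23) ≡ 6/17. 17⁻¹ ≡ 12 (mod 29) since 17·12 = 204 ≡ 1, so λ ≡ 6·12 ≡ 14.
  x = λ² - 10 - 10 = 196 - 20 ≡ 2; y = λ·(10 - 2) - 23 ≡ 2. → (2, 2)
2H = (2, 2).
Finally 2G + 2H:
(16, 18) + (2, 2). λ = (2 - 18)/(2 - 16) ≡ 13/15 mod 29. 15⁻¹ ≡ 2 (mod 29), so λ ≡ 26.
  x = λ² - 16 - 2 = 676 - 18 ≡ 20; y = λ·(16 - 20) - 18 ≡ 23. → (20, 23)

(20, 23)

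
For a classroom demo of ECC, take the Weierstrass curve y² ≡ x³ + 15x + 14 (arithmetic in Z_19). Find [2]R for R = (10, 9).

(6, 4)

tangent at (10, 9): λ = (3·10² + 15)/(2·9) ≡ 11/18. 18⁻¹ ≡ 18 (mod 19), so λ ≡ 11·18 ≡ 8.
  x = λ² - 10 - 10 = 64 - 20 ≡ 6; y = λ·(10 - 6) - 9 ≡ 4. → (6, 4)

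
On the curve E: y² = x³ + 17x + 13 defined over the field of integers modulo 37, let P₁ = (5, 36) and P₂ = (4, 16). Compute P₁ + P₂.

(5, 36) + (4, 16). λ = (16 - 36)/(4 - 5) ≡ 17/36 mod 37. 36⁻¹ ≡ 36 (mod 37), so λ ≡ 20.
  x = λ² - 5 - 4 = 400 - 9 ≡ 21; y = λ·(5 - 21) - 36 ≡ 14. → (21, 14)

(21, 14)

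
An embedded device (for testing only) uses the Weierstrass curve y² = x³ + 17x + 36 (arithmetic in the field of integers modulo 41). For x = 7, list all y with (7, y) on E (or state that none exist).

x³ + 17x + 36 = 498 ≡ 6 (mod 41).
6 is a non-residue mod 41; no y exists.

none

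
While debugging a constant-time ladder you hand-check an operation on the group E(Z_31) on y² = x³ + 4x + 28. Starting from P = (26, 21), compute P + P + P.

(13, 13)

Repeated addition: build up to 3P.
2P: tangent at (26, 21): λ = (3·26² + 4)/(2·21) ≡ 17/11. 11⁻¹ ≡ 17 (mod 31) since 11·17 = 187 ≡ 1, so λ ≡ 17·17 ≡ 10.
  x = λ² - 26 - 26 = 100 - 52 ≡ 17; y = λ·(26 - 17) - 21 ≡ 7. → (17, 7)
3P: (17, 7) + (26, 21). λ = (21 - 7)/(26 - 17) ≡ 14/9 mod 31. 9⁻¹ ≡ 7 (mod 31), so λ ≡ 5.
  x = λ² - 17 - 26 = 25 - 43 ≡ 13; y = λ·(17 - 13) - 7 ≡ 13. → (13, 13)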